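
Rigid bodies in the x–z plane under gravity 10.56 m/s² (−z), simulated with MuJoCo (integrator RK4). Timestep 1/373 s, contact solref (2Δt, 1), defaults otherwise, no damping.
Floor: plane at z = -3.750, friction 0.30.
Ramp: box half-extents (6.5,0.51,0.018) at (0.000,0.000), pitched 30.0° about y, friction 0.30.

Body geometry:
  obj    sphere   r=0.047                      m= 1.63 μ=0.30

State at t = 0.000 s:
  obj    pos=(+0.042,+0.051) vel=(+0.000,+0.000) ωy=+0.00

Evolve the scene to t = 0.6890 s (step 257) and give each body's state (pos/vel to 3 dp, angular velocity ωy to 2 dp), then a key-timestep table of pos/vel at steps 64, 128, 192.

State at t = 0.6890 s:
  obj    pos=(+0.817,-0.397) vel=(+2.251,-1.299) ωy=+55.28

Key-timestep trajectory:
   step    t(s)  obj.x    obj.z    obj.vx   obj.vz 
     64  0.1716   +0.090  +0.023  +0.561  -0.324
    128  0.3432   +0.234  -0.060  +1.121  -0.647
    192  0.5147   +0.475  -0.199  +1.681  -0.971


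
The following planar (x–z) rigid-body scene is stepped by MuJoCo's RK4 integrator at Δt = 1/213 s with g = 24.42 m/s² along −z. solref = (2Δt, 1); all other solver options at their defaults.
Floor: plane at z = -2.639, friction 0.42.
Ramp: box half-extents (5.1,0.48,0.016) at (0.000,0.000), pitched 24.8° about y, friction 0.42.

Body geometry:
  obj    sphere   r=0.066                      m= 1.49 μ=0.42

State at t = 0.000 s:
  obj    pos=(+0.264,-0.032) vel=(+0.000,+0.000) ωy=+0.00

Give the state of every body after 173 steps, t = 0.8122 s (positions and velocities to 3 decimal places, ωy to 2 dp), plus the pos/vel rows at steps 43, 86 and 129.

State at t = 0.8122 s:
  obj    pos=(+2.455,-1.044) vel=(+5.394,-2.493) ωy=+90.02

Key-timestep trajectory:
   step    t(s)  obj.x    obj.z    obj.vx   obj.vz 
     43  0.2019   +0.400  -0.094  +1.341  -0.620
     86  0.4038   +0.806  -0.282  +2.682  -1.239
    129  0.6056   +1.482  -0.595  +4.022  -1.859


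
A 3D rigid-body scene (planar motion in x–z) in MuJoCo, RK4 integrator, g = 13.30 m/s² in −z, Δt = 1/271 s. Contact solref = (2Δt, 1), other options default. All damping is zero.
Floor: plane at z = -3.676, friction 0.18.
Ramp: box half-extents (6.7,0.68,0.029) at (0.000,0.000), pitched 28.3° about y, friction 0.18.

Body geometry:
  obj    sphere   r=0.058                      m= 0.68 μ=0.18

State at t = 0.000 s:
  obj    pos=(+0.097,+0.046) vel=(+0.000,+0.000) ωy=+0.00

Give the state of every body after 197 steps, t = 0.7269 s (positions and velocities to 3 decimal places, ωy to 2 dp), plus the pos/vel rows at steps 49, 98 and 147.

State at t = 0.7269 s:
  obj    pos=(+1.145,-0.518) vel=(+2.883,-1.552) ωy=+56.43

Key-timestep trajectory:
   step    t(s)  obj.x    obj.z    obj.vx   obj.vz 
     49  0.1808   +0.162  +0.012  +0.717  -0.386
     98  0.3616   +0.357  -0.093  +1.434  -0.772
    147  0.5424   +0.681  -0.268  +2.151  -1.158


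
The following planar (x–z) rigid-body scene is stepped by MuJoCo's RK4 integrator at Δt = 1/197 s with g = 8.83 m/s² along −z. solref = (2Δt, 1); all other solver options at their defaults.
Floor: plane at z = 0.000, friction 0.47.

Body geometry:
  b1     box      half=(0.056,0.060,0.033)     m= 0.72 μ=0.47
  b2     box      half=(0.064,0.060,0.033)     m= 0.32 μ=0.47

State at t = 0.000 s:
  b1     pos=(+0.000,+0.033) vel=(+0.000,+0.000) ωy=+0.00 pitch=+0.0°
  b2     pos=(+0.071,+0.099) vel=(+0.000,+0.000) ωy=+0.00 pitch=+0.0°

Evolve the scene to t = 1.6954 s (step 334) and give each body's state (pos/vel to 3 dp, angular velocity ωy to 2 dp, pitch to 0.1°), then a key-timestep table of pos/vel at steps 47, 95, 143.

State at t = 1.6954 s:
  b1     pos=(+0.000,+0.033) vel=(+0.000,+0.000) ωy=+0.00 pitch=+0.0°
  b2     pos=(+0.138,+0.064) vel=(+0.000,+0.000) ωy=+0.00 pitch=+90.0°

Key-timestep trajectory:
   step    t(s)  b1.x    b1.z    b1.vx   b1.vz   b2.x    b2.z    b2.vx   b2.vz 
     47  0.2386   +0.000  +0.033  +0.000  +0.000   +0.106  +0.072  +0.233  +0.010
     95  0.4822   +0.000  +0.033  +0.000  +0.000   +0.153  +0.070  +0.007  +0.002
    143  0.7259   +0.000  +0.033  +0.000  +0.000   +0.134  +0.066  +0.091  -0.041


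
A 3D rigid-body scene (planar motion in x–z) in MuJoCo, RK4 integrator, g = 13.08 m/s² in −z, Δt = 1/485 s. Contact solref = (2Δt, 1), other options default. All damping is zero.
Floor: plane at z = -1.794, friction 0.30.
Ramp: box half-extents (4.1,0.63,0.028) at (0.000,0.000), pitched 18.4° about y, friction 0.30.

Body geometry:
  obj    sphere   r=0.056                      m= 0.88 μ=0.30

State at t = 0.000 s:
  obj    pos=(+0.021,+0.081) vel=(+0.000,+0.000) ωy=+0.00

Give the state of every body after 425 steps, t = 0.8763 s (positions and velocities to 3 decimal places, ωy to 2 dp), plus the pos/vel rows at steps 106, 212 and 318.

State at t = 0.8763 s:
  obj    pos=(+1.096,-0.276) vel=(+2.452,-0.816) ωy=+46.14

Key-timestep trajectory:
   step    t(s)  obj.x    obj.z    obj.vx   obj.vz 
    106  0.2186   +0.088  +0.059  +0.612  -0.203
    212  0.4371   +0.289  -0.007  +1.223  -0.407
    318  0.6557   +0.623  -0.119  +1.835  -0.610


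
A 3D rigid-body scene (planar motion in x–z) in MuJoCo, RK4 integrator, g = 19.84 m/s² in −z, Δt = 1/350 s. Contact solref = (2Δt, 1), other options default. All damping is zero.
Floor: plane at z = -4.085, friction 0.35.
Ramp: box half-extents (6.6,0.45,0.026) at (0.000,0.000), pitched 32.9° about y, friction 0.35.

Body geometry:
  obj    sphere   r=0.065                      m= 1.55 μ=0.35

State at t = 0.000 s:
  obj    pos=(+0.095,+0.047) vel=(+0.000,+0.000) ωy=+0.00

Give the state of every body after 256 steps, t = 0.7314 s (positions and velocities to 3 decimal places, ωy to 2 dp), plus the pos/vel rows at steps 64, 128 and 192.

State at t = 0.7314 s:
  obj    pos=(+1.824,-1.072) vel=(+4.727,-3.058) ωy=+86.61

Key-timestep trajectory:
   step    t(s)  obj.x    obj.z    obj.vx   obj.vz 
     64  0.1829   +0.203  -0.023  +1.182  -0.765
    128  0.3657   +0.527  -0.233  +2.364  -1.529
    192  0.5486   +1.068  -0.582  +3.546  -2.294


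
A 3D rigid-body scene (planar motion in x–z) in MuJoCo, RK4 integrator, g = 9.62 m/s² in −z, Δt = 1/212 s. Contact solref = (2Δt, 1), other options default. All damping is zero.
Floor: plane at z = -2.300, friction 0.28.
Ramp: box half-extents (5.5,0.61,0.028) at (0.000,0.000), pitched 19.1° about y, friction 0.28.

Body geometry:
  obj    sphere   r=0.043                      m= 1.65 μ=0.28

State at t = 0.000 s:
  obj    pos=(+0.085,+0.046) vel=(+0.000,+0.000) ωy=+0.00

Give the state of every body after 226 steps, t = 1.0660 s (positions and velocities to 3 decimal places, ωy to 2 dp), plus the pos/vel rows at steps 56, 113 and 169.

State at t = 1.0660 s:
  obj    pos=(+1.292,-0.372) vel=(+2.265,-0.784) ωy=+55.73

Key-timestep trajectory:
   step    t(s)  obj.x    obj.z    obj.vx   obj.vz 
     56  0.2642   +0.159  +0.020  +0.561  -0.194
    113  0.5330   +0.387  -0.059  +1.133  -0.392
    169  0.7972   +0.760  -0.188  +1.694  -0.587


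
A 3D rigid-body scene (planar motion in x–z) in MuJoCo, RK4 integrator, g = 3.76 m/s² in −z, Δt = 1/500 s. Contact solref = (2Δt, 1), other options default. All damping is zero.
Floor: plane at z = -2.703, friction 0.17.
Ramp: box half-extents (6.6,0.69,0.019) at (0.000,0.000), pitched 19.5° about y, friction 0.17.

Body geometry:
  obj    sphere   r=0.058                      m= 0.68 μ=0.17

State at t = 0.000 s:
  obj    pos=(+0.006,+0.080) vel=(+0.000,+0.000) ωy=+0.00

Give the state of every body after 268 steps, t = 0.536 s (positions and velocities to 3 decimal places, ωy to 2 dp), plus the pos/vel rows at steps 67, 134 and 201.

State at t = 0.536 s:
  obj    pos=(+0.127,+0.037) vel=(+0.453,-0.160) ωy=+8.28

Key-timestep trajectory:
   step    t(s)  obj.x    obj.z    obj.vx   obj.vz 
     67  0.1340   +0.014  +0.077  +0.113  -0.040
    134  0.2680   +0.036  +0.069  +0.227  -0.080
    201  0.4020   +0.074  +0.055  +0.340  -0.120


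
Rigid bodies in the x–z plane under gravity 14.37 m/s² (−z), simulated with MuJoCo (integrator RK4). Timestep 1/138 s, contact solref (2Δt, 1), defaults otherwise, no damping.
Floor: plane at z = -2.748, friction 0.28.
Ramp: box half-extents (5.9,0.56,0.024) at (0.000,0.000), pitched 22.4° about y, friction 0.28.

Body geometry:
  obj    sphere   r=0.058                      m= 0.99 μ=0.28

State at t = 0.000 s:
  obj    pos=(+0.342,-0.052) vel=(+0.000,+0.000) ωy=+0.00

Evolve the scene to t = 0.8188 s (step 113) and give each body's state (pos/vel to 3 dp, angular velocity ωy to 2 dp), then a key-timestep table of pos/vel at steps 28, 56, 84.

State at t = 0.8188 s:
  obj    pos=(+1.554,-0.552) vel=(+2.961,-1.221) ωy=+55.21

Key-timestep trajectory:
   step    t(s)  obj.x    obj.z    obj.vx   obj.vz 
     28  0.2029   +0.416  -0.083  +0.734  -0.302
     56  0.4058   +0.640  -0.175  +1.468  -0.605
     84  0.6087   +1.012  -0.328  +2.201  -0.907


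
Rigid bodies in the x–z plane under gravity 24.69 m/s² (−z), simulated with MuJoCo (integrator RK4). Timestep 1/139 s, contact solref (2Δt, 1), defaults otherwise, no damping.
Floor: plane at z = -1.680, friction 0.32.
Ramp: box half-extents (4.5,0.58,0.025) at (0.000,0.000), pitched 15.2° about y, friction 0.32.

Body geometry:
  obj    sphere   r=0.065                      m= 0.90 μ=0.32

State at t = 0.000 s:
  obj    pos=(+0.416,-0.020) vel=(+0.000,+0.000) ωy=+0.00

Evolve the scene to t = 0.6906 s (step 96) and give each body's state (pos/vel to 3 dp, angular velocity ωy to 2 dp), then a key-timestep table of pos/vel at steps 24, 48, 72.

State at t = 0.6906 s:
  obj    pos=(+1.480,-0.309) vel=(+3.082,-0.837) ωy=+49.12

Key-timestep trajectory:
   step    t(s)  obj.x    obj.z    obj.vx   obj.vz 
     24  0.1727   +0.483  -0.038  +0.771  -0.209
     48  0.3453   +0.682  -0.092  +1.541  -0.419
     72  0.5180   +1.015  -0.182  +2.311  -0.628


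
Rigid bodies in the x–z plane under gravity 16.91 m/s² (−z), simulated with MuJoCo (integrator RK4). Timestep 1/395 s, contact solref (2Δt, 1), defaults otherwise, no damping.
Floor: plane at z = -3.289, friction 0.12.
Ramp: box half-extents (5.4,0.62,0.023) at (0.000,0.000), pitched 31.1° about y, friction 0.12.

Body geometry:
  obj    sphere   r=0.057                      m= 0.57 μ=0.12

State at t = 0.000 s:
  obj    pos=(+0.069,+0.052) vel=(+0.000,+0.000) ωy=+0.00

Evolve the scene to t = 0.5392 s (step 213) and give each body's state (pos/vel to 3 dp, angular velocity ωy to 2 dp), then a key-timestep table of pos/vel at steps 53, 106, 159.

State at t = 0.5392 s:
  obj    pos=(+0.940,-0.473) vel=(+3.239,-1.930) ωy=+41.20

Key-timestep trajectory:
   step    t(s)  obj.x    obj.z    obj.vx   obj.vz 
     53  0.1342   +0.123  +0.019  +0.804  -0.486
    106  0.2684   +0.285  -0.078  +1.620  -0.944
    159  0.4025   +0.554  -0.241  +2.415  -1.448


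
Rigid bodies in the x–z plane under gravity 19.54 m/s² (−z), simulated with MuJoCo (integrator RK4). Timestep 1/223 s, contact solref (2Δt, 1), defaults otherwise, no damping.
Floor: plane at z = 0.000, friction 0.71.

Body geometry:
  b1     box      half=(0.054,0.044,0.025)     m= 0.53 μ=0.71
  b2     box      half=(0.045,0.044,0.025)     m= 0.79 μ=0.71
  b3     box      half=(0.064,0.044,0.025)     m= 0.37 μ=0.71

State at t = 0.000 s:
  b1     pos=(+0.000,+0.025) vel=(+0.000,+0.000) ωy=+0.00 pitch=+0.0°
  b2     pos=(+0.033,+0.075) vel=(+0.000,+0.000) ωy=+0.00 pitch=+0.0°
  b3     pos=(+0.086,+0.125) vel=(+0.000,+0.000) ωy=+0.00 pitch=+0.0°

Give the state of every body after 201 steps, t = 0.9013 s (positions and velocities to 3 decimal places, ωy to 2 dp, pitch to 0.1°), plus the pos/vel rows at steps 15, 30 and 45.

State at t = 0.9013 s:
  b1     pos=(+0.000,+0.025) vel=(+0.000,+0.000) ωy=+0.00 pitch=+0.0°
  b2     pos=(+0.033,+0.075) vel=(+0.000,+0.000) ωy=+0.00 pitch=+0.0°
  b3     pos=(+0.112,+0.064) vel=(+0.000,+0.000) ωy=+0.00 pitch=+90.0°

Key-timestep trajectory:
   step    t(s)  b1.x    b1.z    b1.vx   b1.vz   b2.x    b2.z    b2.vx   b2.vz   b3.x    b3.z    b3.vx   b3.vz 
     15  0.0673   +0.000  +0.025  +0.000  +0.000   +0.033  +0.075  -0.001  +0.001   +0.090  +0.123  +0.126  -0.062
     30  0.1345   +0.000  +0.025  +0.000  +0.000   +0.033  +0.075  -0.001  +0.001   +0.103  +0.110  +0.223  -0.454
     45  0.2018   +0.000  +0.025  +0.000  +0.000   +0.033  +0.075  +0.000  +0.000   +0.115  +0.062  -0.070  +0.151


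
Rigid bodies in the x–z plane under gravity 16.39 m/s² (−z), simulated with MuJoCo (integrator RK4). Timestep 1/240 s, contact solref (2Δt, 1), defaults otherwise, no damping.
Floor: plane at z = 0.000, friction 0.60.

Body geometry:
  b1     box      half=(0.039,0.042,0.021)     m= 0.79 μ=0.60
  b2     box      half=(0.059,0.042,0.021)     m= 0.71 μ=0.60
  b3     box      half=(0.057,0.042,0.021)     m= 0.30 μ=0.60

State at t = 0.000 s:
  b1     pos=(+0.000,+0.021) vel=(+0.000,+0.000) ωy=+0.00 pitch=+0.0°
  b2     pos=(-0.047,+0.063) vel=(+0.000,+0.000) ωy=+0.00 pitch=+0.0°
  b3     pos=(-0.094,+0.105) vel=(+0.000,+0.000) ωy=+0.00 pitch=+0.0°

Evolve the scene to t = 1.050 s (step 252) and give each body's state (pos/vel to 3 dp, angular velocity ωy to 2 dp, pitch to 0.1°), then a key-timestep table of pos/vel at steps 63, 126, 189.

State at t = 1.050 s:
  b1     pos=(+0.001,+0.021) vel=(+0.000,+0.000) ωy=+0.00 pitch=+0.0°
  b2     pos=(-0.057,+0.054) vel=(+0.000,+0.000) ωy=+0.01 pitch=-39.3°
  b3     pos=(-0.125,+0.052) vel=(-0.001,+0.000) ωy=+0.01 pitch=-39.3°

Key-timestep trajectory:
   step    t(s)  b1.x    b1.z    b1.vx   b1.vz   b2.x    b2.z    b2.vx   b2.vz   b3.x    b3.z    b3.vx   b3.vz 
     63  0.2625   +0.000  +0.021  +0.001  +0.000   -0.057  +0.054  +0.000  +0.000   -0.124  +0.053  -0.001  +0.000
    126  0.5250   +0.000  +0.021  +0.000  +0.000   -0.057  +0.054  +0.000  +0.000   -0.125  +0.053  -0.001  +0.000
    189  0.7875   +0.000  +0.021  +0.000  +0.000   -0.057  +0.054  +0.000  +0.000   -0.125  +0.052  -0.001  +0.000


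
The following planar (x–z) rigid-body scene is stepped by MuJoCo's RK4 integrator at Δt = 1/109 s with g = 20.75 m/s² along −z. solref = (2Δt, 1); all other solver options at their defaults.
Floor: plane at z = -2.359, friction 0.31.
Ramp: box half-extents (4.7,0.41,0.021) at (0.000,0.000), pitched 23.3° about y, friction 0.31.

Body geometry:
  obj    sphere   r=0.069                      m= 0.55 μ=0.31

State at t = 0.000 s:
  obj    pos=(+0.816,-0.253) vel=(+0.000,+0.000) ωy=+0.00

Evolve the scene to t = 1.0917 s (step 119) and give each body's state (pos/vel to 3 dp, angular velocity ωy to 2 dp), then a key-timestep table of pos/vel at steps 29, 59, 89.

State at t = 1.0917 s:
  obj    pos=(+4.024,-1.635) vel=(+5.878,-2.531) ωy=+92.74

Key-timestep trajectory:
   step    t(s)  obj.x    obj.z    obj.vx   obj.vz 
     29  0.2661   +1.007  -0.336  +1.432  -0.617
     59  0.5413   +1.605  -0.593  +2.914  -1.255
     89  0.8165   +2.611  -1.026  +4.396  -1.893


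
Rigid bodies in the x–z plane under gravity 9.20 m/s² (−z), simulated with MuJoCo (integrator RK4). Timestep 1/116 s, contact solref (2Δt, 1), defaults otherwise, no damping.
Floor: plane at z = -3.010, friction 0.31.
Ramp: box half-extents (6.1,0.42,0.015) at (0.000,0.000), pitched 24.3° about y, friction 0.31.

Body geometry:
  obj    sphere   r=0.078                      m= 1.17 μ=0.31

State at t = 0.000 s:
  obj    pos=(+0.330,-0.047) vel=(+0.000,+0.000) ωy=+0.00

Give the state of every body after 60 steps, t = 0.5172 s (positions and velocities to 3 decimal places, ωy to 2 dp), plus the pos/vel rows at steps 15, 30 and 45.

State at t = 0.5172 s:
  obj    pos=(+0.660,-0.196) vel=(+1.275,-0.576) ωy=+17.92

Key-timestep trajectory:
   step    t(s)  obj.x    obj.z    obj.vx   obj.vz 
     15  0.1293   +0.351  -0.056  +0.319  -0.144
     30  0.2586   +0.412  -0.084  +0.638  -0.288
     45  0.3879   +0.516  -0.131  +0.956  -0.432


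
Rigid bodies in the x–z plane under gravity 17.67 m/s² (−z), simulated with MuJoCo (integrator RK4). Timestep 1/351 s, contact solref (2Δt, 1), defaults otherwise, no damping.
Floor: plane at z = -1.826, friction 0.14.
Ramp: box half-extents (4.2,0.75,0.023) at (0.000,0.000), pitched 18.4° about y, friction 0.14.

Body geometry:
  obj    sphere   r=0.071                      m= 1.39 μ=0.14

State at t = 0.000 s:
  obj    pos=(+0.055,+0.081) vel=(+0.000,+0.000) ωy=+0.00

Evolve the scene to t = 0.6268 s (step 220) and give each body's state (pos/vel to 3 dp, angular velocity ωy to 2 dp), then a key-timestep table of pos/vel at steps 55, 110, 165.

State at t = 0.6268 s:
  obj    pos=(+0.798,-0.166) vel=(+2.370,-0.788) ωy=+35.16

Key-timestep trajectory:
   step    t(s)  obj.x    obj.z    obj.vx   obj.vz 
     55  0.1567   +0.101  +0.065  +0.593  -0.197
    110  0.3134   +0.241  +0.019  +1.185  -0.394
    165  0.4701   +0.473  -0.058  +1.777  -0.591


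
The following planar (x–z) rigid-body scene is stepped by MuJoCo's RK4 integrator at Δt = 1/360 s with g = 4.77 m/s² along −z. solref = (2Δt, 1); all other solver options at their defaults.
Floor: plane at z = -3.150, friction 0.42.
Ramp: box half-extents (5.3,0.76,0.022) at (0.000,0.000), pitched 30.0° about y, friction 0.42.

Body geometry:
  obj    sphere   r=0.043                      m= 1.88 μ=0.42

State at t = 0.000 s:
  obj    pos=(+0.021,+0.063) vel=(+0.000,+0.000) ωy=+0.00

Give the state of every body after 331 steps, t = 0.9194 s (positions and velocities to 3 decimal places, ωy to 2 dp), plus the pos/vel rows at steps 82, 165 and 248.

State at t = 0.9194 s:
  obj    pos=(+0.645,-0.297) vel=(+1.357,-0.783) ωy=+36.42

Key-timestep trajectory:
   step    t(s)  obj.x    obj.z    obj.vx   obj.vz 
     82  0.2278   +0.059  +0.041  +0.336  -0.194
    165  0.4583   +0.176  -0.027  +0.676  -0.390
    248  0.6889   +0.371  -0.139  +1.016  -0.587


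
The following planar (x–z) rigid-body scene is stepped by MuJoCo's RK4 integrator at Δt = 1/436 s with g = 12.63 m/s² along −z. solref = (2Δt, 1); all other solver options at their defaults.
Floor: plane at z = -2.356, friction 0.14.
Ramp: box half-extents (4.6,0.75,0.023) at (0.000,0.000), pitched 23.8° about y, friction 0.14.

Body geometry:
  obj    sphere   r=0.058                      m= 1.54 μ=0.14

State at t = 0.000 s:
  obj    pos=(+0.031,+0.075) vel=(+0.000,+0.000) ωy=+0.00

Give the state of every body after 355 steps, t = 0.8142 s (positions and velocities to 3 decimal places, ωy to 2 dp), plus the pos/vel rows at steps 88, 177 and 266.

State at t = 0.8142 s:
  obj    pos=(+1.135,-0.412) vel=(+2.712,-1.196) ωy=+51.10

Key-timestep trajectory:
   step    t(s)  obj.x    obj.z    obj.vx   obj.vz 
     88  0.2018   +0.099  +0.045  +0.672  -0.297
    177  0.4060   +0.306  -0.046  +1.352  -0.596
    266  0.6101   +0.651  -0.199  +2.032  -0.896


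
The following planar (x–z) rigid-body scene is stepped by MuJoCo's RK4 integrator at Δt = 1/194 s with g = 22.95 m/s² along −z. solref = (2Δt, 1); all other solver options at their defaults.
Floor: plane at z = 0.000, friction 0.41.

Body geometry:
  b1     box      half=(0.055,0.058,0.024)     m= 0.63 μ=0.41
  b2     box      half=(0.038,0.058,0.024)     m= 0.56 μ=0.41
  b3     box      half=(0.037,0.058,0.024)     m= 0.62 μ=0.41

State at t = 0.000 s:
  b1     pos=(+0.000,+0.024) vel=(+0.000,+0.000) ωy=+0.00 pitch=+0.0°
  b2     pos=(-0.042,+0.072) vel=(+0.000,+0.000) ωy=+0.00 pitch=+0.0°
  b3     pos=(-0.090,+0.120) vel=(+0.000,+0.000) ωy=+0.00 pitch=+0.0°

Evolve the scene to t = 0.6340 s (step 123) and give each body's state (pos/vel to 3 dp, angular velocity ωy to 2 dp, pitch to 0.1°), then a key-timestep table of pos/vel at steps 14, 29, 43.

State at t = 0.6340 s:
  b1     pos=(+0.000,+0.024) vel=(+0.000,+0.000) ωy=+0.00 pitch=+0.0°
  b2     pos=(-0.042,+0.072) vel=(+0.000,+0.000) ωy=+0.00 pitch=+0.0°
  b3     pos=(-0.120,+0.037) vel=(+0.000,+0.000) ωy=+0.00 pitch=-90.0°

Key-timestep trajectory:
   step    t(s)  b1.x    b1.z    b1.vx   b1.vz   b2.x    b2.z    b2.vx   b2.vz   b3.x    b3.z    b3.vx   b3.vz 
     14  0.0722   +0.000  +0.024  +0.000  +0.001   -0.044  +0.073  -0.029  +0.014   -0.103  +0.111  -0.335  -0.341
     29  0.1495   +0.000  +0.024  +0.000  +0.000   -0.042  +0.072  -0.012  +0.018   -0.130  +0.035  -0.006  -0.413
     43  0.2216   +0.000  +0.024  +0.000  +0.000   -0.042  +0.072  +0.000  +0.000   -0.120  +0.037  -0.048  -0.099


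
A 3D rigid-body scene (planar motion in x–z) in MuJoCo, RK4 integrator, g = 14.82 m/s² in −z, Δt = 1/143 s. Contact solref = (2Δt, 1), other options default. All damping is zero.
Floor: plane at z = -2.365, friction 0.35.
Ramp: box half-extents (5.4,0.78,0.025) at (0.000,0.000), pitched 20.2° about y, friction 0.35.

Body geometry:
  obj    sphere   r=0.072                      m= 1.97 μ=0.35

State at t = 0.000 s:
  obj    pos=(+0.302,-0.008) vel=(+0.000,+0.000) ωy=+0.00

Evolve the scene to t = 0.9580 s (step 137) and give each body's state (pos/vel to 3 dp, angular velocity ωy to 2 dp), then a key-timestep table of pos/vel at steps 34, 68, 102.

State at t = 0.9580 s:
  obj    pos=(+1.876,-0.587) vel=(+3.286,-1.209) ωy=+48.63

Key-timestep trajectory:
   step    t(s)  obj.x    obj.z    obj.vx   obj.vz 
     34  0.2378   +0.399  -0.044  +0.816  -0.300
     68  0.4755   +0.690  -0.151  +1.631  -0.600
    102  0.7133   +1.175  -0.329  +2.447  -0.900


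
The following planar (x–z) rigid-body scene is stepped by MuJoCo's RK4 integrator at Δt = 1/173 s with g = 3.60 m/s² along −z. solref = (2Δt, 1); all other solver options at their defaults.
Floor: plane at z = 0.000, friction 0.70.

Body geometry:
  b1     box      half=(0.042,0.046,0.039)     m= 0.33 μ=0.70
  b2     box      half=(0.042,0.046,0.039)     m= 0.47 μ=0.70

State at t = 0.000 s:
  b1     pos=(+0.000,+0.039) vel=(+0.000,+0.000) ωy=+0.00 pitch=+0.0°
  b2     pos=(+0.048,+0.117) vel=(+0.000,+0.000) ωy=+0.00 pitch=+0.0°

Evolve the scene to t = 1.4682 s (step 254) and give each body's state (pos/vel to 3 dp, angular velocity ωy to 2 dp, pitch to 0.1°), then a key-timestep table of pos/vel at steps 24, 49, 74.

State at t = 1.4682 s:
  b1     pos=(+0.000,+0.039) vel=(+0.000,+0.000) ωy=+0.00 pitch=+0.0°
  b2     pos=(+0.094,+0.042) vel=(+0.000,+0.000) ωy=+0.00 pitch=+90.0°

Key-timestep trajectory:
   step    t(s)  b1.x    b1.z    b1.vx   b1.vz   b2.x    b2.z    b2.vx   b2.vz 
     24  0.1387   +0.000  +0.039  +0.000  +0.000   +0.051  +0.116  +0.051  -0.012
     49  0.2832   +0.000  +0.039  +0.000  +0.000   +0.065  +0.110  +0.139  -0.093
     74  0.4277   +0.000  +0.039  +0.000  +0.000   +0.087  +0.072  +0.162  -0.505


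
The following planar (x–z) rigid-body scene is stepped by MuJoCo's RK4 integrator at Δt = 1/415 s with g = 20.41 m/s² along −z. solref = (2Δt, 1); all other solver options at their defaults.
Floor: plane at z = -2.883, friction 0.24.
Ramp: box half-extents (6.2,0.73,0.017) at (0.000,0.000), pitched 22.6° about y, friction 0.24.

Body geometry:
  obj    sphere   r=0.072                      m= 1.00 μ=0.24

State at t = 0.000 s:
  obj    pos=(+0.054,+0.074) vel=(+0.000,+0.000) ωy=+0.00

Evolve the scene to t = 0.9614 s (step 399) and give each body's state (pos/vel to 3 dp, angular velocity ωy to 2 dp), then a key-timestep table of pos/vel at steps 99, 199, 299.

State at t = 0.9614 s:
  obj    pos=(+2.445,-0.921) vel=(+4.973,-2.070) ωy=+74.81

Key-timestep trajectory:
   step    t(s)  obj.x    obj.z    obj.vx   obj.vz 
     99  0.2386   +0.201  +0.013  +1.234  -0.514
    199  0.4795   +0.649  -0.174  +2.480  -1.032
    299  0.7205   +1.397  -0.485  +3.727  -1.551


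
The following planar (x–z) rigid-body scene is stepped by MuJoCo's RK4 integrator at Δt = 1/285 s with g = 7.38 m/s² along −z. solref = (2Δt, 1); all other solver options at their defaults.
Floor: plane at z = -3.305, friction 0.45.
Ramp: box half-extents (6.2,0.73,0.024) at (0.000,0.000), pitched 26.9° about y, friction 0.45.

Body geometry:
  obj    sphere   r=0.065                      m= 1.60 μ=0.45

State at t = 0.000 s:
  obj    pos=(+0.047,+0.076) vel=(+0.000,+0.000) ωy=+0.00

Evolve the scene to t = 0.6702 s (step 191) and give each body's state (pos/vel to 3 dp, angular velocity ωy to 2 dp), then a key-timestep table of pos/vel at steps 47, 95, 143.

State at t = 0.6702 s:
  obj    pos=(+0.525,-0.166) vel=(+1.425,-0.723) ωy=+24.59

Key-timestep trajectory:
   step    t(s)  obj.x    obj.z    obj.vx   obj.vz 
     47  0.1649   +0.076  +0.061  +0.351  -0.178
     95  0.3333   +0.165  +0.016  +0.709  -0.360
    143  0.5018   +0.315  -0.060  +1.067  -0.541


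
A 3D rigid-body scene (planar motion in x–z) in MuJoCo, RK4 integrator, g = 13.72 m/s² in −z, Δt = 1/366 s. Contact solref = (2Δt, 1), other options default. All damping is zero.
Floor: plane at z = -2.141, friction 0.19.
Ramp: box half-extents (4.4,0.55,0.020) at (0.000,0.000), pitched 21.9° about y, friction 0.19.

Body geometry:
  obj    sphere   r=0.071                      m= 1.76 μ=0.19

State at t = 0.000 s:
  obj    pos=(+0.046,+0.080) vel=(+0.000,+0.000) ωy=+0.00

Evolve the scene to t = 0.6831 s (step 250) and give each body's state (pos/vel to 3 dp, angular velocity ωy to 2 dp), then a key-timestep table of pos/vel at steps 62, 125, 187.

State at t = 0.6831 s:
  obj    pos=(+0.837,-0.238) vel=(+2.317,-0.931) ωy=+35.16

Key-timestep trajectory:
   step    t(s)  obj.x    obj.z    obj.vx   obj.vz 
     62  0.1694   +0.095  +0.060  +0.575  -0.231
    125  0.3415   +0.244  +0.000  +1.158  -0.466
    187  0.5109   +0.489  -0.098  +1.733  -0.697


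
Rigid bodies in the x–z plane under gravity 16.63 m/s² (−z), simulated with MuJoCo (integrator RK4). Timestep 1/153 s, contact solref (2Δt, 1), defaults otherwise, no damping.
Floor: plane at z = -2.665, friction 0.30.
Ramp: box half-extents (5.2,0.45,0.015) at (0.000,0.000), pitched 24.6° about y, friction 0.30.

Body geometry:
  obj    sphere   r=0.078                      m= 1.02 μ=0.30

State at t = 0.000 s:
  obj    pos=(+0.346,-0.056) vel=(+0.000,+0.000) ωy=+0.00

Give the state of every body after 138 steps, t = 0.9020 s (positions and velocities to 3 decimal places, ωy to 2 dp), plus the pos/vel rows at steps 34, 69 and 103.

State at t = 0.9020 s:
  obj    pos=(+2.175,-0.894) vel=(+4.055,-1.857) ωy=+57.17

Key-timestep trajectory:
   step    t(s)  obj.x    obj.z    obj.vx   obj.vz 
     34  0.2222   +0.457  -0.107  +0.999  -0.458
     69  0.4510   +0.803  -0.266  +2.028  -0.928
    103  0.6732   +1.365  -0.523  +3.027  -1.386


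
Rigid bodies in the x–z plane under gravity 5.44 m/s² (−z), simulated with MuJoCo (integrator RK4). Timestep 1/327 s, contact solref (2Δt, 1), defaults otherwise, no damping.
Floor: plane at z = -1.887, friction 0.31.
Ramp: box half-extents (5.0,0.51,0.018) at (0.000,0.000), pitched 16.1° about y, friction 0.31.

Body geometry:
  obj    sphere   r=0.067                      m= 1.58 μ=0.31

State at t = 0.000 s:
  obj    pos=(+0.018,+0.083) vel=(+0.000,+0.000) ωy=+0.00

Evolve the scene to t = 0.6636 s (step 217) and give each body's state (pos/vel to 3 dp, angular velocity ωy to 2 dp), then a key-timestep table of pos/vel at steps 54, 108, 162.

State at t = 0.6636 s:
  obj    pos=(+0.246,+0.017) vel=(+0.687,-0.198) ωy=+10.67

Key-timestep trajectory:
   step    t(s)  obj.x    obj.z    obj.vx   obj.vz 
     54  0.1651   +0.032  +0.079  +0.171  -0.049
    108  0.3303   +0.075  +0.067  +0.342  -0.099
    162  0.4954   +0.145  +0.047  +0.513  -0.148


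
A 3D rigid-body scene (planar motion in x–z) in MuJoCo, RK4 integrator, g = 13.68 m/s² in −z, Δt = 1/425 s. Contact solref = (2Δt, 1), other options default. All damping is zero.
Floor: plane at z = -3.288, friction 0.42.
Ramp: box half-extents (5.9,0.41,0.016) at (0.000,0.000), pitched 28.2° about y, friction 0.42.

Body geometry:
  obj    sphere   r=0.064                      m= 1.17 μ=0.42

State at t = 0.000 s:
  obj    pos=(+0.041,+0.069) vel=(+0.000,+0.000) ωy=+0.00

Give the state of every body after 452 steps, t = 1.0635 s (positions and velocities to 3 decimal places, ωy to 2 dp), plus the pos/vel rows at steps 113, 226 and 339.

State at t = 1.0635 s:
  obj    pos=(+2.342,-1.165) vel=(+4.328,-2.321) ωy=+76.73

Key-timestep trajectory:
   step    t(s)  obj.x    obj.z    obj.vx   obj.vz 
    113  0.2659   +0.185  -0.008  +1.082  -0.580
    226  0.5318   +0.616  -0.240  +2.164  -1.160
    339  0.7976   +1.336  -0.625  +3.246  -1.741


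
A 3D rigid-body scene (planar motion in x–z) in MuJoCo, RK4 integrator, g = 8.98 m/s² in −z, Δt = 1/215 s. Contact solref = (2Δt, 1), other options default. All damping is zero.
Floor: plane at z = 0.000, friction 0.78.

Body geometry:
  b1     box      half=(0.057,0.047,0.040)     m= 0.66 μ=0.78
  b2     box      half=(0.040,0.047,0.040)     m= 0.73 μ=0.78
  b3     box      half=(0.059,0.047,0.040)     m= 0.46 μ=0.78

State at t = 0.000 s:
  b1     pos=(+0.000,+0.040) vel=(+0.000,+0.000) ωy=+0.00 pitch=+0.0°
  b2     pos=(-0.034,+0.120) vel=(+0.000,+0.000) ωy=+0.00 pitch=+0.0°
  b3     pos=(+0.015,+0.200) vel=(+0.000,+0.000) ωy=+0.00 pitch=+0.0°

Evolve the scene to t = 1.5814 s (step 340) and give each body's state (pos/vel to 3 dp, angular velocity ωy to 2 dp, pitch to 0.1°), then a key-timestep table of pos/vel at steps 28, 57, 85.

State at t = 1.5814 s:
  b1     pos=(+0.000,+0.040) vel=(+0.000,+0.000) ωy=+0.00 pitch=+0.0°
  b2     pos=(-0.034,+0.120) vel=(+0.000,+0.000) ωy=+0.00 pitch=+0.0°
  b3     pos=(+0.157,+0.040) vel=(+0.000,+0.000) ωy=+0.00 pitch=+180.0°

Key-timestep trajectory:
   step    t(s)  b1.x    b1.z    b1.vx   b1.vz   b2.x    b2.z    b2.vx   b2.vz   b3.x    b3.z    b3.vx   b3.vz 
     28  0.1302   +0.000  +0.040  +0.000  +0.000   -0.034  +0.120  +0.000  +0.000   +0.024  +0.197  +0.152  -0.076
     57  0.2651   +0.000  +0.040  +0.000  +0.000   -0.034  +0.120  +0.000  +0.000   +0.053  +0.152  +0.241  -0.799
     85  0.3953   +0.000  +0.040  +0.000  +0.000   -0.034  +0.120  +0.000  +0.000   +0.127  +0.091  +0.600  -0.918


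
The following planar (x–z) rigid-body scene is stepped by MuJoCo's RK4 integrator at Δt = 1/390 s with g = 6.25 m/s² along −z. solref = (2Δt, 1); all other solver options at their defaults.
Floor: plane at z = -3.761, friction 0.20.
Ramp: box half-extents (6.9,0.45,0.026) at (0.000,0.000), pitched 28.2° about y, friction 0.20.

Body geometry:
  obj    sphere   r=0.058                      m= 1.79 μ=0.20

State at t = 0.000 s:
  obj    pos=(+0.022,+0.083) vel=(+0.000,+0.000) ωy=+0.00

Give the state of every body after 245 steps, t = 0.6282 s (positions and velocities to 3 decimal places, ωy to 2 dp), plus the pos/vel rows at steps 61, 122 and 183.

State at t = 0.6282 s:
  obj    pos=(+0.389,-0.113) vel=(+1.168,-0.626) ωy=+22.84

Key-timestep trajectory:
   step    t(s)  obj.x    obj.z    obj.vx   obj.vz 
     61  0.1564   +0.045  +0.071  +0.291  -0.156
    122  0.3128   +0.113  +0.035  +0.582  -0.312
    183  0.4692   +0.227  -0.026  +0.872  -0.468


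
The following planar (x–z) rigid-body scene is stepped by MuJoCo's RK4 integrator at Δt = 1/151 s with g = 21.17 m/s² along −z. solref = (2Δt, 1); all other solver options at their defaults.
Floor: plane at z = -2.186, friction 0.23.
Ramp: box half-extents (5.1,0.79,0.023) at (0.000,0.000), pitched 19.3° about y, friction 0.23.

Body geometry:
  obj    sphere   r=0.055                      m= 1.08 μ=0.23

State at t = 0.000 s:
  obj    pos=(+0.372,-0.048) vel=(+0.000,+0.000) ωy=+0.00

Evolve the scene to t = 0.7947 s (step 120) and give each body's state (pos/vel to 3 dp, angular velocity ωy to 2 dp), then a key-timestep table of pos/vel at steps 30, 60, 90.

State at t = 0.7947 s:
  obj    pos=(+1.862,-0.569) vel=(+3.749,-1.313) ωy=+72.20

Key-timestep trajectory:
   step    t(s)  obj.x    obj.z    obj.vx   obj.vz 
     30  0.1987   +0.465  -0.080  +0.937  -0.328
     60  0.3974   +0.745  -0.178  +1.874  -0.656
     90  0.5960   +1.210  -0.341  +2.812  -0.985


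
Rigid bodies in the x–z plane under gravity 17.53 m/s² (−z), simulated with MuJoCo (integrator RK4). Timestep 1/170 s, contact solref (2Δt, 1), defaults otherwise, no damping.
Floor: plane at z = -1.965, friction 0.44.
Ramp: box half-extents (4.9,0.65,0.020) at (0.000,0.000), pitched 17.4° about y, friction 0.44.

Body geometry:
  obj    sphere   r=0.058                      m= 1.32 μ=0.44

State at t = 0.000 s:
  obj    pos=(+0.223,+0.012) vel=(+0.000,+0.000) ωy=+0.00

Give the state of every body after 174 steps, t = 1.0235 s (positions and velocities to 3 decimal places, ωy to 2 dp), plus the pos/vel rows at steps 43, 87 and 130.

State at t = 1.0235 s:
  obj    pos=(+2.095,-0.575) vel=(+3.657,-1.146) ωy=+66.07

Key-timestep trajectory:
   step    t(s)  obj.x    obj.z    obj.vx   obj.vz 
     43  0.2529   +0.337  -0.024  +0.904  -0.283
     87  0.5118   +0.691  -0.135  +1.829  -0.573
    130  0.7647   +1.268  -0.316  +2.732  -0.856


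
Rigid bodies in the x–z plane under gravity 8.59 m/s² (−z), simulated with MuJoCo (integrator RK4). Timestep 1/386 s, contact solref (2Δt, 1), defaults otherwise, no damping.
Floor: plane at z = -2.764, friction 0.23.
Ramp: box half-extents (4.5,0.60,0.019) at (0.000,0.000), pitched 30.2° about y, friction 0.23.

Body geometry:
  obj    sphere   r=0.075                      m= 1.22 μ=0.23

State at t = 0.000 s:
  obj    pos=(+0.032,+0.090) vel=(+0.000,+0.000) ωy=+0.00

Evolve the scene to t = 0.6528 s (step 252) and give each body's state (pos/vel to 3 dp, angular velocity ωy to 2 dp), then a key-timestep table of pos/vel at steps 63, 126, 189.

State at t = 0.6528 s:
  obj    pos=(+0.601,-0.241) vel=(+1.742,-1.014) ωy=+26.86

Key-timestep trajectory:
   step    t(s)  obj.x    obj.z    obj.vx   obj.vz 
     63  0.1632   +0.068  +0.069  +0.436  -0.253
    126  0.3264   +0.174  +0.007  +0.871  -0.507
    189  0.4896   +0.352  -0.096  +1.306  -0.760


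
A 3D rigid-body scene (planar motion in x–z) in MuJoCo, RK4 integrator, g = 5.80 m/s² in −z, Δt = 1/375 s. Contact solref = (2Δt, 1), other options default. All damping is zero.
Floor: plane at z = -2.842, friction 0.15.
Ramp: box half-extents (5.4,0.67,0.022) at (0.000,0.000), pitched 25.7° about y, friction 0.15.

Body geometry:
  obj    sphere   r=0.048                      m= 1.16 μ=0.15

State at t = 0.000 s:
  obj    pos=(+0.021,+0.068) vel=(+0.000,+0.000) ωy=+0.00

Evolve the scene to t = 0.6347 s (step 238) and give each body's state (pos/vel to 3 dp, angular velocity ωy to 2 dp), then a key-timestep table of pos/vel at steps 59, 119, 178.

State at t = 0.6347 s:
  obj    pos=(+0.347,-0.089) vel=(+1.028,-0.495) ωy=+23.75

Key-timestep trajectory:
   step    t(s)  obj.x    obj.z    obj.vx   obj.vz 
     59  0.1573   +0.041  +0.058  +0.255  -0.123
    119  0.3173   +0.102  +0.028  +0.514  -0.247
    178  0.4747   +0.203  -0.020  +0.769  -0.370


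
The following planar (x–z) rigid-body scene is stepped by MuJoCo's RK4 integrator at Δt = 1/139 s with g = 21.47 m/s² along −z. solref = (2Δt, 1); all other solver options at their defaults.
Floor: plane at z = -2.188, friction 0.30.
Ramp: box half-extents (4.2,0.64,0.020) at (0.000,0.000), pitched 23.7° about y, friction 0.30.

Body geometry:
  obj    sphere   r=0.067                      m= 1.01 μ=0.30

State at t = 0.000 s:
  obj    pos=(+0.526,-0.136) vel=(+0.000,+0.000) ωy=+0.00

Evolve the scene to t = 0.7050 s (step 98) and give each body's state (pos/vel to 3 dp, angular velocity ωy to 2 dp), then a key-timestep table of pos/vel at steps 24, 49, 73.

State at t = 0.7050 s:
  obj    pos=(+1.929,-0.752) vel=(+3.980,-1.747) ωy=+64.85

Key-timestep trajectory:
   step    t(s)  obj.x    obj.z    obj.vx   obj.vz 
     24  0.1727   +0.610  -0.173  +0.975  -0.428
     49  0.3525   +0.877  -0.290  +1.990  -0.874
     73  0.5252   +1.305  -0.478  +2.964  -1.301


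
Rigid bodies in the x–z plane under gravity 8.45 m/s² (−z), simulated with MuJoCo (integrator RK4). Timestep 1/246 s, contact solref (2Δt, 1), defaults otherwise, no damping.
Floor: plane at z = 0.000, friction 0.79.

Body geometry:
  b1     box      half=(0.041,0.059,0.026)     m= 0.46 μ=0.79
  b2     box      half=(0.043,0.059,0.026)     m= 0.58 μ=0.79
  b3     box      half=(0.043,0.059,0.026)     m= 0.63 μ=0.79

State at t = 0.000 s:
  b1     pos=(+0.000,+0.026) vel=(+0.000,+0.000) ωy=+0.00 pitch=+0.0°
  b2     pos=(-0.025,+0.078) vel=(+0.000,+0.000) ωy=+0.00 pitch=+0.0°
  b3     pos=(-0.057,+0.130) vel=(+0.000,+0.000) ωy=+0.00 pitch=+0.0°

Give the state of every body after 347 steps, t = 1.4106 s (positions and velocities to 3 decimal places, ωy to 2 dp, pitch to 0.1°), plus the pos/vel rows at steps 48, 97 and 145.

State at t = 1.4106 s:
  b1     pos=(+0.000,+0.026) vel=(+0.000,+0.000) ωy=+0.00 pitch=+0.0°
  b2     pos=(-0.072,+0.043) vel=(+0.000,+0.000) ωy=+0.00 pitch=-90.0°
  b3     pos=(-0.214,+0.026) vel=(+0.000,+0.000) ωy=+0.00 pitch=+180.0°

Key-timestep trajectory:
   step    t(s)  b1.x    b1.z    b1.vx   b1.vz   b2.x    b2.z    b2.vx   b2.vz   b3.x    b3.z    b3.vx   b3.vz 
     48  0.1951   +0.000  +0.026  +0.000  +0.000   -0.027  +0.079  -0.019  +0.010   -0.062  +0.129  -0.056  -0.015
     97  0.3943   +0.000  +0.026  +0.001  +0.000   -0.040  +0.082  -0.157  +0.007   -0.093  +0.112  -0.310  -0.267
    145  0.5894   +0.000  +0.026  +0.000  +0.000   -0.072  +0.043  +0.107  -0.039   -0.166  +0.050  -0.338  +0.024


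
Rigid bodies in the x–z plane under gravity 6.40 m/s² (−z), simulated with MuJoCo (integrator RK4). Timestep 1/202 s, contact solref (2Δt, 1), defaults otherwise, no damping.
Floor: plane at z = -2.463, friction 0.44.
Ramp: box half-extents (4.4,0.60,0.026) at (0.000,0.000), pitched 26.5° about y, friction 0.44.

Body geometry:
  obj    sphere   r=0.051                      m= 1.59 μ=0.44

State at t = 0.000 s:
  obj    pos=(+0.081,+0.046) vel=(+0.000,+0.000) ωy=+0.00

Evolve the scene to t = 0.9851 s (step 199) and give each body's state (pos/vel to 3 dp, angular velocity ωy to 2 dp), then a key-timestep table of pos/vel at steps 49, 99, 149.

State at t = 0.9851 s:
  obj    pos=(+0.967,-0.396) vel=(+1.798,-0.897) ωy=+39.39

Key-timestep trajectory:
   step    t(s)  obj.x    obj.z    obj.vx   obj.vz 
     49  0.2426   +0.135  +0.019  +0.443  -0.221
     99  0.4901   +0.300  -0.064  +0.895  -0.446
    149  0.7376   +0.578  -0.202  +1.347  -0.671


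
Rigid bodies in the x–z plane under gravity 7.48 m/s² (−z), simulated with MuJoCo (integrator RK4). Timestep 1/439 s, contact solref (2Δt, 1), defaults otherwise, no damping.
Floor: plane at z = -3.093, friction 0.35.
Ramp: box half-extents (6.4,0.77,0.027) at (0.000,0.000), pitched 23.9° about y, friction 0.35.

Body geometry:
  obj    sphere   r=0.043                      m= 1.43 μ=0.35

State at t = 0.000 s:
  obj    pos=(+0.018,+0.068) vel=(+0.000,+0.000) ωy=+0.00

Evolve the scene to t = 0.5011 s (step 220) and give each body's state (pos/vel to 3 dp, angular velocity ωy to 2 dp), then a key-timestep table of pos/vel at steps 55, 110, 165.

State at t = 0.5011 s:
  obj    pos=(+0.267,-0.042) vel=(+0.992,-0.439) ωy=+25.22

Key-timestep trajectory:
   step    t(s)  obj.x    obj.z    obj.vx   obj.vz 
     55  0.1253   +0.034  +0.062  +0.248  -0.110
    110  0.2506   +0.080  +0.041  +0.496  -0.220
    165  0.3759   +0.158  +0.007  +0.744  -0.330


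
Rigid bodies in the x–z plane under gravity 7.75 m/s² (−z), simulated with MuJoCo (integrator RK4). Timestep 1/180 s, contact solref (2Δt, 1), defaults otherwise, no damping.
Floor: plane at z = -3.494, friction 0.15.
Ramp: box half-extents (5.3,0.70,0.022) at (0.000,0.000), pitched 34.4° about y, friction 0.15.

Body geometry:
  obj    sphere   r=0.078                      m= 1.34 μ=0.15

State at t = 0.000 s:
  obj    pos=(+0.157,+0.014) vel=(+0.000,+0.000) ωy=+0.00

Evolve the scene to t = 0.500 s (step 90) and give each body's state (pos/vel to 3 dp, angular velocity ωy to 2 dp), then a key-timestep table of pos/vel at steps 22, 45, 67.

State at t = 0.500 s:
  obj    pos=(+0.510,-0.228) vel=(+1.408,-0.972) ωy=+15.33

Key-timestep trajectory:
   step    t(s)  obj.x    obj.z    obj.vx   obj.vz 
     22  0.1222   +0.178  -0.001  +0.348  -0.229
     45  0.2500   +0.245  -0.047  +0.702  -0.491
     67  0.3722   +0.352  -0.120  +1.053  -0.714
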